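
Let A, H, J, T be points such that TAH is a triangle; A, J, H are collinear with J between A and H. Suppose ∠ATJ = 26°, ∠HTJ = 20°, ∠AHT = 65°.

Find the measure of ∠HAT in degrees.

∠HAT = 69°

1. ∠JHT = 65°  [J on ray HA]
2. ∠HJT = 95°  [△TJH]
3. ∠AJT = 85°  [linear pair at J on AH]
4. ∠JAT = 69°  [△TAJ]
5. ∠HAT = 69°  [J on ray AH]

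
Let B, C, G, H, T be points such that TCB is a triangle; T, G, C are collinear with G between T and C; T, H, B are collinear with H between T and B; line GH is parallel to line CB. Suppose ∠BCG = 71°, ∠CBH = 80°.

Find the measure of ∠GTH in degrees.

1. ∠BCT = 71°  [G on ray CT]
2. ∠CBT = 80°  [H on ray BT]
3. ∠BTC = 29°  [△TCB]
4. ∠GTH = 29°  [G on TC, H on TB]

∠GTH = 29°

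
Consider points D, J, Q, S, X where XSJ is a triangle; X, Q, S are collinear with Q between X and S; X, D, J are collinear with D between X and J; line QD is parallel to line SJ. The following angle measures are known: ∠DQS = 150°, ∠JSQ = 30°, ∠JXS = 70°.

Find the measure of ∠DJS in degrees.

∠DJS = 80°

1. ∠JSX = 30°  [Q on ray SX]
2. ∠SJX = 80°  [△XSJ]
3. ∠DJS = 80°  [D on ray JX]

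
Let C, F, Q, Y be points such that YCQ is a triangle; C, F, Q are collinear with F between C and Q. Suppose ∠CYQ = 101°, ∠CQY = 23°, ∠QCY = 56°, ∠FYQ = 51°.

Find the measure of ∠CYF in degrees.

∠CYF = 50°

1. ∠FQY = 23°  [F on ray QC]
2. ∠FCY = 56°  [F on ray CQ]
3. ∠QFY = 106°  [△YFQ]
4. ∠CFY = 74°  [linear pair at F on CQ]
5. ∠CYF = 50°  [△YCF]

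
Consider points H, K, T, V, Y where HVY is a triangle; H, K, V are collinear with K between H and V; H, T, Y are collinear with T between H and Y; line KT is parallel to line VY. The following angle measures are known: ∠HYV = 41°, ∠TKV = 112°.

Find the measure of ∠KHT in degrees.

1. ∠HTK = 41°  [KT∥VY, corresponding at T]
2. ∠HKT = 68°  [linear pair at K on HV]
3. ∠KHT = 71°  [△HKT]

∠KHT = 71°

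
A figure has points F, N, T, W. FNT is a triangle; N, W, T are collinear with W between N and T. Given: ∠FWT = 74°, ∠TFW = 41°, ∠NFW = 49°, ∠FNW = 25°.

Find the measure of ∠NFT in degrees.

1. ∠FTW = 65°  [△FWT]
2. ∠FNT = 25°  [W on ray NT]
3. ∠FTN = 65°  [W on ray TN]
4. ∠NFT = 90°  [△FNT]

∠NFT = 90°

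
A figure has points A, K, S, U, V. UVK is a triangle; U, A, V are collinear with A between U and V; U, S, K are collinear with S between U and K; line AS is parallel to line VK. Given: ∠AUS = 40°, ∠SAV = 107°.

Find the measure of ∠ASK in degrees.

∠ASK = 113°

1. ∠SAU = 73°  [linear pair at A on UV]
2. ∠ASU = 67°  [△UAS]
3. ∠ASK = 113°  [linear pair at S on UK]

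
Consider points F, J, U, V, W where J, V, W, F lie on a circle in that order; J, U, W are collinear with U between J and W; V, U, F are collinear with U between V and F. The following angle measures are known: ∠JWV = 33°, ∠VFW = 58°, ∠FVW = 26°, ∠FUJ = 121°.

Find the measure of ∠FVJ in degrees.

∠FVJ = 63°

1. ∠VUW = 121°  [△VUW]
2. ∠VJW = 58°  [same arc VW]
3. ∠JUV = 59°  [linear pair at U on JW]
4. ∠FVJ = 63°  [△JUV]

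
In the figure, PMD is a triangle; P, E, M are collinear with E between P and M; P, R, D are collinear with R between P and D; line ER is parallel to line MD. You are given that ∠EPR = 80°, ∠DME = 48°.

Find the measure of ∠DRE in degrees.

∠DRE = 128°

1. ∠DPM = 80°  [E on PM, R on PD]
2. ∠DMP = 48°  [E on ray MP]
3. ∠MDP = 52°  [△PMD]
4. ∠ERP = 52°  [ER∥MD, corresponding at R]
5. ∠DRE = 128°  [linear pair at R on PD]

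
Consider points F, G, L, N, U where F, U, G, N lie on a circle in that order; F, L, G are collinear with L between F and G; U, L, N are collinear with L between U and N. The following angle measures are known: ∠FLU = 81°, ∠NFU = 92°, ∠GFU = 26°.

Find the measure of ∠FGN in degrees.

∠FGN = 73°

1. ∠GLN = 81°  [vertical angles at L]
2. ∠GNU = 26°  [same arc UG]
3. ∠FGN = 73°  [△GLN]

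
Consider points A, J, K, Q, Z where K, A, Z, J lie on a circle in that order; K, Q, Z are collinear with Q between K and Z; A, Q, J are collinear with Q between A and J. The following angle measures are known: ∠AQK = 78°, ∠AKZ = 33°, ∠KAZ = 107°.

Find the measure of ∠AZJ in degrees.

1. ∠AQZ = 102°  [linear pair at Q on KZ]
2. ∠AJZ = 33°  [same arc AZ]
3. ∠AZK = 40°  [△KAZ]
4. ∠JAZ = 38°  [△AQZ]
5. ∠AZJ = 109°  [△AZJ]

∠AZJ = 109°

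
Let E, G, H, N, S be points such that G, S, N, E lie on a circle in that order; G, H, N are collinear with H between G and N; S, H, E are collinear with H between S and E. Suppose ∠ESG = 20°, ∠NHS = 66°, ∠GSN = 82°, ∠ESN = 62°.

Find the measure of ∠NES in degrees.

∠NES = 46°

1. ∠GNS = 52°  [△SHN]
2. ∠NGS = 46°  [△GSN]
3. ∠NES = 46°  [same arc SN]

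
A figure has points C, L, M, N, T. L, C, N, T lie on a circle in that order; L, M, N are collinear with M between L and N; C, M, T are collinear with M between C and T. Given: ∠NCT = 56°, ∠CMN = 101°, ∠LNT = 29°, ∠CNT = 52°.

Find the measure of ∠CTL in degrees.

1. ∠NLT = 56°  [same arc NT]
2. ∠LMT = 101°  [vertical angles at M]
3. ∠CTL = 23°  [△LMT]

∠CTL = 23°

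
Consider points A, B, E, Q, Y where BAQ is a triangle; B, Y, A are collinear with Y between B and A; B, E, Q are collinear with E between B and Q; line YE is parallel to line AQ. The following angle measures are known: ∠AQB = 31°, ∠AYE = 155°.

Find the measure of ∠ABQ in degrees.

1. ∠BEY = 31°  [YE∥AQ, corresponding at E]
2. ∠BYE = 25°  [linear pair at Y on BA]
3. ∠EBY = 124°  [△BYE]
4. ∠ABQ = 124°  [Y on BA, E on BQ]

∠ABQ = 124°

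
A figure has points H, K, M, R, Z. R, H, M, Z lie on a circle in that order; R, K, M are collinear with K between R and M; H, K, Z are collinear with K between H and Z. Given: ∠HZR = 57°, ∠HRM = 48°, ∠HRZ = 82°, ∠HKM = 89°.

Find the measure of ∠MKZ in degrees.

1. ∠RHZ = 41°  [△RHZ]
2. ∠HZM = 48°  [same arc HM]
3. ∠RMZ = 41°  [same arc RZ]
4. ∠MKZ = 91°  [△MKZ]

∠MKZ = 91°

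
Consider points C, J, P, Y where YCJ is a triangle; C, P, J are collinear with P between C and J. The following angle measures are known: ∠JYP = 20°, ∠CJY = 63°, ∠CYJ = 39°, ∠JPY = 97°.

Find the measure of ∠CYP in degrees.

∠CYP = 19°

1. ∠JCY = 78°  [△YCJ]
2. ∠CPY = 83°  [linear pair at P on CJ]
3. ∠PCY = 78°  [P on ray CJ]
4. ∠CYP = 19°  [△YCP]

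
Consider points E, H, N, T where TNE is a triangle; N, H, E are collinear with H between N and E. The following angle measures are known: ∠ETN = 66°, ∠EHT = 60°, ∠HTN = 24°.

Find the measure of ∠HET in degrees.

1. ∠NHT = 120°  [linear pair at H on NE]
2. ∠HNT = 36°  [△TNH]
3. ∠ENT = 36°  [H on ray NE]
4. ∠NET = 78°  [△TNE]
5. ∠HET = 78°  [H on ray EN]

∠HET = 78°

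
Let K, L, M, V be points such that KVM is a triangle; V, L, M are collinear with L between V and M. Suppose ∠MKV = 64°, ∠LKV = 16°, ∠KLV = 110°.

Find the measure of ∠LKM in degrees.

1. ∠KVL = 54°  [△KVL]
2. ∠KLM = 70°  [linear pair at L on VM]
3. ∠KVM = 54°  [L on ray VM]
4. ∠KMV = 62°  [△KVM]
5. ∠KML = 62°  [L on ray MV]
6. ∠LKM = 48°  [△KLM]

∠LKM = 48°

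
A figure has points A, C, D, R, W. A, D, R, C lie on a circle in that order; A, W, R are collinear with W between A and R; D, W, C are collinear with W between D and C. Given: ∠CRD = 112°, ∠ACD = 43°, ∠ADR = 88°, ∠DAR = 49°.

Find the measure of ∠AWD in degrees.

1. ∠CAD = 68°  [cyclic ADRC, opposite ∠A+∠R]
2. ∠ADC = 69°  [△ADC]
3. ∠AWD = 62°  [△AWD]

∠AWD = 62°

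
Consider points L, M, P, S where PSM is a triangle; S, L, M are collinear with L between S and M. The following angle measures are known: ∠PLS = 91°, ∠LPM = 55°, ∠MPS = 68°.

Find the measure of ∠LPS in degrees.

1. ∠MLP = 89°  [linear pair at L on SM]
2. ∠LMP = 36°  [△PLM]
3. ∠PMS = 36°  [L on ray MS]
4. ∠MSP = 76°  [△PSM]
5. ∠LSP = 76°  [L on ray SM]
6. ∠LPS = 13°  [△PSL]

∠LPS = 13°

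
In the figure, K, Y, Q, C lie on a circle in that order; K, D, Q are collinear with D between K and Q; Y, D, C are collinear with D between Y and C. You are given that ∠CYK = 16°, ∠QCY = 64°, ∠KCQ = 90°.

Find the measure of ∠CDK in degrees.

∠CDK = 80°

1. ∠CQK = 16°  [same arc KC]
2. ∠CDQ = 100°  [△QDC]
3. ∠CDK = 80°  [linear pair at D on KQ]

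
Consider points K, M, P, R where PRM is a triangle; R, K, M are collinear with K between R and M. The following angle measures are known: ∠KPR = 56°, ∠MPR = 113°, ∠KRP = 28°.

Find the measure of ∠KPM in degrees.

∠KPM = 57°

1. ∠PKR = 96°  [△PRK]
2. ∠MRP = 28°  [K on ray RM]
3. ∠MKP = 84°  [linear pair at K on RM]
4. ∠PMR = 39°  [△PRM]
5. ∠KMP = 39°  [K on ray MR]
6. ∠KPM = 57°  [△PKM]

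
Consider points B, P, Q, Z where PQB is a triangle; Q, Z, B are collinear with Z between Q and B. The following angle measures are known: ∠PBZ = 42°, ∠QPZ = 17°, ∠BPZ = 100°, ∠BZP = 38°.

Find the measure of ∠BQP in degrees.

1. ∠PZQ = 142°  [linear pair at Z on QB]
2. ∠PQZ = 21°  [△PQZ]
3. ∠BQP = 21°  [Z on ray QB]

∠BQP = 21°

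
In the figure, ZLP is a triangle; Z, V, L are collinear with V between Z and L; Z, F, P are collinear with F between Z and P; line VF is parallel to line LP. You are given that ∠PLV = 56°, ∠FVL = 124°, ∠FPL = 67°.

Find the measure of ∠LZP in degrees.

∠LZP = 57°

1. ∠PLZ = 56°  [V on ray LZ]
2. ∠LPZ = 67°  [F on ray PZ]
3. ∠LZP = 57°  [△ZLP]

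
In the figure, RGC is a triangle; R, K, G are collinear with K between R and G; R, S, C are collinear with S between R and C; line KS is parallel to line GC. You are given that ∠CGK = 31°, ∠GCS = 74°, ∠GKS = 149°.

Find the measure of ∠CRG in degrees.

1. ∠CGR = 31°  [K on ray GR]
2. ∠GCR = 74°  [S on ray CR]
3. ∠CRG = 75°  [△RGC]

∠CRG = 75°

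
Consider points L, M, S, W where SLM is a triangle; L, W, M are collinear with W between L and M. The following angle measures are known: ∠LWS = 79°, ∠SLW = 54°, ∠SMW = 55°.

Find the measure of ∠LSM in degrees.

1. ∠MLS = 54°  [W on ray LM]
2. ∠LMS = 55°  [W on ray ML]
3. ∠LSM = 71°  [△SLM]

∠LSM = 71°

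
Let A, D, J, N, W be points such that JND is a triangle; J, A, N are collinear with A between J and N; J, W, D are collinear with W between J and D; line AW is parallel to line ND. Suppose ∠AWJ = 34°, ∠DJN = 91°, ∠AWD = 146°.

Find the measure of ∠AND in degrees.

1. ∠JDN = 34°  [AW∥ND, corresponding at W]
2. ∠DNJ = 55°  [△JND]
3. ∠AND = 55°  [A on ray NJ]

∠AND = 55°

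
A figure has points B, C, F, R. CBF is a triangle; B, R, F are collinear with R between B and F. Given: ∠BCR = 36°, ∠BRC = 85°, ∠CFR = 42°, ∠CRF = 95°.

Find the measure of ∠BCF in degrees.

1. ∠CBR = 59°  [△CBR]
2. ∠BFC = 42°  [R on ray FB]
3. ∠CBF = 59°  [R on ray BF]
4. ∠BCF = 79°  [△CBF]

∠BCF = 79°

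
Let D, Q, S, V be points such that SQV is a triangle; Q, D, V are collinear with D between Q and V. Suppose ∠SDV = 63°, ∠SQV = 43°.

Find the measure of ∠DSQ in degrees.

1. ∠QDS = 117°  [linear pair at D on QV]
2. ∠DQS = 43°  [D on ray QV]
3. ∠DSQ = 20°  [△SQD]

∠DSQ = 20°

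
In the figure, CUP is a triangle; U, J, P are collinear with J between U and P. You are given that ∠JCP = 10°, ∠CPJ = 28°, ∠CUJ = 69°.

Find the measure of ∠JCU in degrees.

∠JCU = 73°

1. ∠CJP = 142°  [△CJP]
2. ∠CJU = 38°  [linear pair at J on UP]
3. ∠JCU = 73°  [△CUJ]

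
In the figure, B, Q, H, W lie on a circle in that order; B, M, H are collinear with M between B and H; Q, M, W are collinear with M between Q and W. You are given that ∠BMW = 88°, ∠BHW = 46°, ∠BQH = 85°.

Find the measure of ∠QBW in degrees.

1. ∠BQW = 46°  [same arc BW]
2. ∠BWH = 95°  [cyclic BQHW, opposite ∠Q+∠W]
3. ∠HBW = 39°  [△BHW]
4. ∠BWQ = 53°  [△BMW]
5. ∠QBW = 81°  [△BQW]

∠QBW = 81°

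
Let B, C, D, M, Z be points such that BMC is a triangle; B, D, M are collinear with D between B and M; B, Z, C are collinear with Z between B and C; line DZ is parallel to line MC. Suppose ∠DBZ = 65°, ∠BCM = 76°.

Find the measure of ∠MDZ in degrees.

1. ∠CBM = 65°  [D on BM, Z on BC]
2. ∠BMC = 39°  [△BMC]
3. ∠BDZ = 39°  [DZ∥MC, corresponding at D]
4. ∠MDZ = 141°  [linear pair at D on BM]

∠MDZ = 141°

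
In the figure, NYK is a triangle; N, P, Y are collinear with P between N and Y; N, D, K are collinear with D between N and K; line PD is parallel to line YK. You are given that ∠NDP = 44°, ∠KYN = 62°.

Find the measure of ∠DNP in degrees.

1. ∠NKY = 44°  [PD∥YK, corresponding at D]
2. ∠KNY = 74°  [△NYK]
3. ∠DNP = 74°  [P on NY, D on NK]

∠DNP = 74°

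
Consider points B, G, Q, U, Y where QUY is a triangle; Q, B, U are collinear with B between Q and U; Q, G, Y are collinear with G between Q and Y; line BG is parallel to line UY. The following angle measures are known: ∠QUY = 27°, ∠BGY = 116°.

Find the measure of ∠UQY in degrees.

∠UQY = 89°

1. ∠GBQ = 27°  [BG∥UY, corresponding at B]
2. ∠BGQ = 64°  [linear pair at G on QY]
3. ∠BQG = 89°  [△QBG]
4. ∠UQY = 89°  [B on QU, G on QY]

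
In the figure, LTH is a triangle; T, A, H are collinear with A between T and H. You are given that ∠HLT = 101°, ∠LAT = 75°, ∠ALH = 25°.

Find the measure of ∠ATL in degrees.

1. ∠HAL = 105°  [linear pair at A on TH]
2. ∠AHL = 50°  [△LAH]
3. ∠LHT = 50°  [A on ray HT]
4. ∠HTL = 29°  [△LTH]
5. ∠ATL = 29°  [A on ray TH]

∠ATL = 29°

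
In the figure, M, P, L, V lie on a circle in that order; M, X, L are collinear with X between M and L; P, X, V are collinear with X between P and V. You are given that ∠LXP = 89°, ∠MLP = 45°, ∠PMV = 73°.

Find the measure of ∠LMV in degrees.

1. ∠MXV = 89°  [vertical angles at X]
2. ∠MVP = 45°  [same arc MP]
3. ∠LMV = 46°  [△MXV]

∠LMV = 46°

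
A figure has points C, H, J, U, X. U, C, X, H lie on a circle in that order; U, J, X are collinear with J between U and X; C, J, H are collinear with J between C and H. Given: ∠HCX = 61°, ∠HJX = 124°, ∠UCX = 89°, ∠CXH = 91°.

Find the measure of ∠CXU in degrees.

∠CXU = 63°

1. ∠HUX = 61°  [same arc XH]
2. ∠HJU = 56°  [linear pair at J on UX]
3. ∠CHU = 63°  [△UJH]
4. ∠CXU = 63°  [same arc UC]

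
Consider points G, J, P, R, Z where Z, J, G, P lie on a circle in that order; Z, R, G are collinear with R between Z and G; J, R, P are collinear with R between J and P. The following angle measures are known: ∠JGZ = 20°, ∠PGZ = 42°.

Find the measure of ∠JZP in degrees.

1. ∠JPZ = 20°  [same arc ZJ]
2. ∠PJZ = 42°  [same arc ZP]
3. ∠JZP = 118°  [△ZJP]

∠JZP = 118°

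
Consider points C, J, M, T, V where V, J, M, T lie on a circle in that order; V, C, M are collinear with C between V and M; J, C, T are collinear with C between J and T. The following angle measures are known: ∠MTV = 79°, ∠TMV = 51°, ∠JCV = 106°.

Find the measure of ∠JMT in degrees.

∠JMT = 107°

1. ∠MVT = 50°  [△VMT]
2. ∠MCT = 106°  [vertical angles at C]
3. ∠MJT = 50°  [same arc MT]
4. ∠JTM = 23°  [△MCT]
5. ∠JMT = 107°  [△JMT]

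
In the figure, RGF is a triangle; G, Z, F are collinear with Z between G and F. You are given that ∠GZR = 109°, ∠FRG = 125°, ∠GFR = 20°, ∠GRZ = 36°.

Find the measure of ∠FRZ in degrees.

1. ∠FZR = 71°  [linear pair at Z on GF]
2. ∠RFZ = 20°  [Z on ray FG]
3. ∠FRZ = 89°  [△RZF]

∠FRZ = 89°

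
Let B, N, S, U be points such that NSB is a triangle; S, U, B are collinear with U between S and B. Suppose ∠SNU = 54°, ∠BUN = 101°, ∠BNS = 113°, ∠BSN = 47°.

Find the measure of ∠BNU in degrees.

∠BNU = 59°

1. ∠NBS = 20°  [△NSB]
2. ∠NBU = 20°  [U on ray BS]
3. ∠BNU = 59°  [△NUB]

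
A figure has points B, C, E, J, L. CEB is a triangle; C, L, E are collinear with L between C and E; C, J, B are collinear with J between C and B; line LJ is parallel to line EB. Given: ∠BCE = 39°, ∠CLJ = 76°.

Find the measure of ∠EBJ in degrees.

1. ∠JCL = 39°  [L on CE, J on CB]
2. ∠CJL = 65°  [△CLJ]
3. ∠BJL = 115°  [linear pair at J on CB]
4. ∠EBJ = 65°  [LJ∥EB, co-interior at B–J]

∠EBJ = 65°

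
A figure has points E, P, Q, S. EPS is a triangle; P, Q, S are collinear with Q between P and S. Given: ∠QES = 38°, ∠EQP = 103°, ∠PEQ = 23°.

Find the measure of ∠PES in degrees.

1. ∠EPQ = 54°  [△EPQ]
2. ∠EQS = 77°  [linear pair at Q on PS]
3. ∠EPS = 54°  [Q on ray PS]
4. ∠ESQ = 65°  [△EQS]
5. ∠ESP = 65°  [Q on ray SP]
6. ∠PES = 61°  [△EPS]

∠PES = 61°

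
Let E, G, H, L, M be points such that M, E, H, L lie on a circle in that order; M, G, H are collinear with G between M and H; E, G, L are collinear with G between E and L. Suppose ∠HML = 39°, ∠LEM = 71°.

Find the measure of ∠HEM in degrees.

1. ∠LHM = 71°  [same arc ML]
2. ∠HLM = 70°  [△MHL]
3. ∠HEM = 110°  [cyclic MEHL, opposite ∠E+∠L]

∠HEM = 110°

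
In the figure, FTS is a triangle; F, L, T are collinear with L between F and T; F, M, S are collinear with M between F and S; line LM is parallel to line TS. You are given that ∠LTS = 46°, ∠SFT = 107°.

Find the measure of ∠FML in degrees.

∠FML = 27°

1. ∠FTS = 46°  [L on ray TF]
2. ∠FST = 27°  [△FTS]
3. ∠FML = 27°  [LM∥TS, corresponding at M]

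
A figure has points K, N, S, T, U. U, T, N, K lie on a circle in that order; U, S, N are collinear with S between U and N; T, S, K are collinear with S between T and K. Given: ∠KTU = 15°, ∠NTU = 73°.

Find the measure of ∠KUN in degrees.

∠KUN = 58°

1. ∠KNU = 15°  [same arc UK]
2. ∠NKU = 107°  [cyclic UTNK, opposite ∠T+∠K]
3. ∠KUN = 58°  [△UNK]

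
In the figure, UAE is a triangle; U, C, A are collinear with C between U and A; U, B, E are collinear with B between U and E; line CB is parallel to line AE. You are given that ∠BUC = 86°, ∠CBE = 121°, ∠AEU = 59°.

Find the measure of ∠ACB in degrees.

∠ACB = 145°

1. ∠CBU = 59°  [linear pair at B on UE]
2. ∠BCU = 35°  [△UCB]
3. ∠ACB = 145°  [linear pair at C on UA]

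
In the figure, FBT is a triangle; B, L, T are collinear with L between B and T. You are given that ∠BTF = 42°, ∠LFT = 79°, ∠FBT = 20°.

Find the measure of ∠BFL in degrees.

1. ∠FTL = 42°  [L on ray TB]
2. ∠FLT = 59°  [△FLT]
3. ∠FBL = 20°  [L on ray BT]
4. ∠BLF = 121°  [linear pair at L on BT]
5. ∠BFL = 39°  [△FBL]

∠BFL = 39°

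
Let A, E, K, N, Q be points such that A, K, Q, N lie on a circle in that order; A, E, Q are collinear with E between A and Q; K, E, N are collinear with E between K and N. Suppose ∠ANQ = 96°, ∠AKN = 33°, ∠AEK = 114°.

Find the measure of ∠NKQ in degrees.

1. ∠AKQ = 84°  [cyclic AKQN, opposite ∠K+∠N]
2. ∠KAQ = 33°  [△AEK]
3. ∠KEQ = 66°  [linear pair at E on AQ]
4. ∠AQK = 63°  [△AKQ]
5. ∠NKQ = 51°  [△KEQ]

∠NKQ = 51°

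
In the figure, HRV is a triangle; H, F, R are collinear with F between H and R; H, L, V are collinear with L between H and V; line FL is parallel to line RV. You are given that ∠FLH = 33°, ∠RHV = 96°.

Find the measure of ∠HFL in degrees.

∠HFL = 51°

1. ∠HVR = 33°  [FL∥RV, corresponding at L]
2. ∠HRV = 51°  [△HRV]
3. ∠HFL = 51°  [FL∥RV, corresponding at F]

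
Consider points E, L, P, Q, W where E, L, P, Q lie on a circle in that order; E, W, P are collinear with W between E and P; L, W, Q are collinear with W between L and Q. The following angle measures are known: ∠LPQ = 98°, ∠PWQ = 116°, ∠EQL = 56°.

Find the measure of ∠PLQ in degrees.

∠PLQ = 60°

1. ∠EWL = 116°  [vertical angles at W]
2. ∠EPL = 56°  [same arc EL]
3. ∠LWP = 64°  [linear pair at W on EP]
4. ∠PLQ = 60°  [△LWP]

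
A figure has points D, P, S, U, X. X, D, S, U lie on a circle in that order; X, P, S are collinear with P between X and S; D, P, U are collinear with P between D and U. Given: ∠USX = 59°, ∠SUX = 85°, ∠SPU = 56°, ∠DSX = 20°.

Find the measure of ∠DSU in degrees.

1. ∠SXU = 36°  [△XSU]
2. ∠DUS = 65°  [△SPU]
3. ∠SDU = 36°  [same arc SU]
4. ∠DSU = 79°  [△DSU]

∠DSU = 79°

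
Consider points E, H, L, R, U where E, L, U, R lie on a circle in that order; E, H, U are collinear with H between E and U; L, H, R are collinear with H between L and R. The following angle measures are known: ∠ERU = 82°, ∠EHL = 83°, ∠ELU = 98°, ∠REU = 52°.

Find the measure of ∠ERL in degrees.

1. ∠RHU = 83°  [vertical angles at H]
2. ∠EHR = 97°  [linear pair at H on EU]
3. ∠ERL = 31°  [△EHR]

∠ERL = 31°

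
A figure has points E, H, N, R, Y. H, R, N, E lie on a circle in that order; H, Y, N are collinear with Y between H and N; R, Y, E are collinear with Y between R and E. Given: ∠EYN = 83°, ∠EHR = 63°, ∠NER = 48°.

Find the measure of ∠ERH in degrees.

∠ERH = 49°

1. ∠HYR = 83°  [vertical angles at Y]
2. ∠NHR = 48°  [same arc RN]
3. ∠ERH = 49°  [△HYR]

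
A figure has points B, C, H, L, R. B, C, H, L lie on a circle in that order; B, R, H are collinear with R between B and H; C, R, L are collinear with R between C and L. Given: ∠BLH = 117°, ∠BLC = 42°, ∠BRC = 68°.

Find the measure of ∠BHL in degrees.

1. ∠BCH = 63°  [cyclic BCHL, opposite ∠C+∠L]
2. ∠BHC = 42°  [same arc BC]
3. ∠HRL = 68°  [vertical angles at R]
4. ∠CBH = 75°  [△BCH]
5. ∠CLH = 75°  [same arc CH]
6. ∠BHL = 37°  [△HRL]

∠BHL = 37°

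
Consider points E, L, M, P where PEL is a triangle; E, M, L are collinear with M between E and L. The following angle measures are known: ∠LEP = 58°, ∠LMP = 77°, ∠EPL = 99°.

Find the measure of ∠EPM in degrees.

1. ∠MEP = 58°  [M on ray EL]
2. ∠EMP = 103°  [linear pair at M on EL]
3. ∠EPM = 19°  [△PEM]

∠EPM = 19°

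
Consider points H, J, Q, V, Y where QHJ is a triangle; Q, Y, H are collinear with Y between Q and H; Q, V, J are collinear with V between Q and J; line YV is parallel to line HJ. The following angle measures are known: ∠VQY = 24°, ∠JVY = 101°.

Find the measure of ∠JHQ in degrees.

1. ∠QVY = 79°  [linear pair at V on QJ]
2. ∠QYV = 77°  [△QYV]
3. ∠JHQ = 77°  [YV∥HJ, corresponding at Y]

∠JHQ = 77°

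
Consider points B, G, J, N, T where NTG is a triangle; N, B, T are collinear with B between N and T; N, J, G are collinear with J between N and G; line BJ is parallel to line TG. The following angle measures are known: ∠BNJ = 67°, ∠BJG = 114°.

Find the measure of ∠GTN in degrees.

1. ∠BJN = 66°  [linear pair at J on NG]
2. ∠JBN = 47°  [△NBJ]
3. ∠GTN = 47°  [BJ∥TG, corresponding at B]

∠GTN = 47°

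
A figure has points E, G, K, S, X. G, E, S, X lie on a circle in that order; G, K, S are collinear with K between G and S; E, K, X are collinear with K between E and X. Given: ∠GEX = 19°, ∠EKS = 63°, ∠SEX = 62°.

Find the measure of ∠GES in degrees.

∠GES = 81°

1. ∠EKG = 117°  [linear pair at K on GS]
2. ∠ESG = 55°  [△EKS]
3. ∠EGS = 44°  [△GKE]
4. ∠GES = 81°  [△GES]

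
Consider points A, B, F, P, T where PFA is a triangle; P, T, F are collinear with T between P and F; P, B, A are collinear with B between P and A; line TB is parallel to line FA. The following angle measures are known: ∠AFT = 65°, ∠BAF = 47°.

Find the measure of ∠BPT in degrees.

∠BPT = 68°

1. ∠AFP = 65°  [T on ray FP]
2. ∠FAP = 47°  [B on ray AP]
3. ∠APF = 68°  [△PFA]
4. ∠BPT = 68°  [T on PF, B on PA]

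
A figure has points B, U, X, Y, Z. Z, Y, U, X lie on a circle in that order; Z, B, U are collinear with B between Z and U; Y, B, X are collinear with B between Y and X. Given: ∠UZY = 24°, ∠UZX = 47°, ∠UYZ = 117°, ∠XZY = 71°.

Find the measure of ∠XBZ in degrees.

1. ∠YUZ = 39°  [△ZYU]
2. ∠YXZ = 39°  [same arc ZY]
3. ∠XBZ = 94°  [△ZBX]

∠XBZ = 94°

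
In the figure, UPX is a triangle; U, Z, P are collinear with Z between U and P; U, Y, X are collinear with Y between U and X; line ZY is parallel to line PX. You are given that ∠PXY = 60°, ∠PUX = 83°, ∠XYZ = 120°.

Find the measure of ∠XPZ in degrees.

1. ∠PXU = 60°  [Y on ray XU]
2. ∠UPX = 37°  [△UPX]
3. ∠XPZ = 37°  [Z on ray PU]

∠XPZ = 37°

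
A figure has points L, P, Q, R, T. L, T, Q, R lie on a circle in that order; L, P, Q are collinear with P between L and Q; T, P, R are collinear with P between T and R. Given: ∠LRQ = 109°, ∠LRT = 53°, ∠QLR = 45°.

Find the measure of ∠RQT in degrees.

∠RQT = 79°

1. ∠LTQ = 71°  [cyclic LTQR, opposite ∠T+∠R]
2. ∠LQT = 53°  [same arc LT]
3. ∠QTR = 45°  [same arc QR]
4. ∠QLT = 56°  [△LTQ]
5. ∠QRT = 56°  [same arc TQ]
6. ∠RQT = 79°  [△TQR]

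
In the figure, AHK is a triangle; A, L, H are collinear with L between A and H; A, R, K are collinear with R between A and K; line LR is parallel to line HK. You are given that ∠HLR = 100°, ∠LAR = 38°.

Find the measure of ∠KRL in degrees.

∠KRL = 118°

1. ∠ALR = 80°  [linear pair at L on AH]
2. ∠ARL = 62°  [△ALR]
3. ∠KRL = 118°  [linear pair at R on AK]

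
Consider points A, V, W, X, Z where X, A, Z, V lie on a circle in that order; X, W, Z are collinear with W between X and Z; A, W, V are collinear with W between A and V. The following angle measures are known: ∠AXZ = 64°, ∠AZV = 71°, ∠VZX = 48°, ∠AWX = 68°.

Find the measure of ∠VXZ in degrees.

1. ∠AVZ = 64°  [same arc AZ]
2. ∠VAZ = 45°  [△AZV]
3. ∠VXZ = 45°  [same arc ZV]

∠VXZ = 45°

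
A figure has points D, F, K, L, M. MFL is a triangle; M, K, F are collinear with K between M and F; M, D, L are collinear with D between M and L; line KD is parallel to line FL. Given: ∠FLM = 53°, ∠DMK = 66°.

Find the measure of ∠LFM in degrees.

∠LFM = 61°

1. ∠KDM = 53°  [KD∥FL, corresponding at D]
2. ∠DKM = 61°  [△MKD]
3. ∠LFM = 61°  [KD∥FL, corresponding at K]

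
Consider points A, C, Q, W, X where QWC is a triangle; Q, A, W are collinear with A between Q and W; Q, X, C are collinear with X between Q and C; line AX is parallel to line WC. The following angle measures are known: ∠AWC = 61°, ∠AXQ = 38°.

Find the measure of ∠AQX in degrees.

1. ∠CWQ = 61°  [A on ray WQ]
2. ∠QCW = 38°  [AX∥WC, corresponding at X]
3. ∠CQW = 81°  [△QWC]
4. ∠AQX = 81°  [A on QW, X on QC]

∠AQX = 81°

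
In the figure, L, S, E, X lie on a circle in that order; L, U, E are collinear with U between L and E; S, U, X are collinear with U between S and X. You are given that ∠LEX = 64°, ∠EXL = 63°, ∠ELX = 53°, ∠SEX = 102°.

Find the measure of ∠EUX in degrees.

∠EUX = 91°

1. ∠ESX = 53°  [same arc EX]
2. ∠EXS = 25°  [△SEX]
3. ∠EUX = 91°  [△EUX]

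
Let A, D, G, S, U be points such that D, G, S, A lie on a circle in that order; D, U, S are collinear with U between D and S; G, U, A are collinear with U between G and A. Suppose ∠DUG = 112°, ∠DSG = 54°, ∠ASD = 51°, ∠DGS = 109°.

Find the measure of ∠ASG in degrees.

∠ASG = 105°

1. ∠AUS = 112°  [vertical angles at U]
2. ∠GUS = 68°  [linear pair at U on DS]
3. ∠AGS = 58°  [△GUS]
4. ∠GAS = 17°  [△SUA]
5. ∠ASG = 105°  [△GSA]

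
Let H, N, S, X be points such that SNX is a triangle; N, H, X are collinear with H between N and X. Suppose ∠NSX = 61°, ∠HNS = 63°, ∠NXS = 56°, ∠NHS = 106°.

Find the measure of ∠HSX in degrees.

∠HSX = 50°

1. ∠HXS = 56°  [H on ray XN]
2. ∠SHX = 74°  [linear pair at H on NX]
3. ∠HSX = 50°  [△SHX]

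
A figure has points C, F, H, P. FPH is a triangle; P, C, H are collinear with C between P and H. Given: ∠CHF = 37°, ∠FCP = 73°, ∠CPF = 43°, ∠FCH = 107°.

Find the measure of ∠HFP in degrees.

1. ∠FHP = 37°  [C on ray HP]
2. ∠FPH = 43°  [C on ray PH]
3. ∠HFP = 100°  [△FPH]

∠HFP = 100°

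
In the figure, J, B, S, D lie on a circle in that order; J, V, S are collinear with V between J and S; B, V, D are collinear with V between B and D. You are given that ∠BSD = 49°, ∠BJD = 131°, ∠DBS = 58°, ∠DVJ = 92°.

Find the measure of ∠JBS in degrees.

∠JBS = 77°

1. ∠BDS = 73°  [△BSD]
2. ∠BVS = 92°  [vertical angles at V]
3. ∠BJS = 73°  [same arc BS]
4. ∠BSJ = 30°  [△BVS]
5. ∠JBS = 77°  [△JBS]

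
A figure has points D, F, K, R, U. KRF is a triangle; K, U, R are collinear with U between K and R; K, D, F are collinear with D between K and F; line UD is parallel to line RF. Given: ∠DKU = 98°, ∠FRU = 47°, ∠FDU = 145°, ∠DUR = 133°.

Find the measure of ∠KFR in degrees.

1. ∠FKR = 98°  [U on KR, D on KF]
2. ∠FRK = 47°  [U on ray RK]
3. ∠KFR = 35°  [△KRF]

∠KFR = 35°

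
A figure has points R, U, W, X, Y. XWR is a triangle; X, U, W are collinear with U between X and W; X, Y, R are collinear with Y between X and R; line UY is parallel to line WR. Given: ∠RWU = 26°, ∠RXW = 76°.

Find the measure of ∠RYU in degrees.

1. ∠RWX = 26°  [U on ray WX]
2. ∠WRX = 78°  [△XWR]
3. ∠UYX = 78°  [UY∥WR, corresponding at Y]
4. ∠RYU = 102°  [linear pair at Y on XR]

∠RYU = 102°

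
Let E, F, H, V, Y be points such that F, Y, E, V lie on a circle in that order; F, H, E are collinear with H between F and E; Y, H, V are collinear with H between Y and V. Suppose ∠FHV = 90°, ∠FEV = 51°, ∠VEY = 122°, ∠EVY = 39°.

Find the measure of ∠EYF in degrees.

∠EYF = 70°

1. ∠EHY = 90°  [vertical angles at H]
2. ∠EYV = 19°  [△YEV]
3. ∠EFY = 39°  [same arc YE]
4. ∠FEY = 71°  [△YHE]
5. ∠EYF = 70°  [△FYE]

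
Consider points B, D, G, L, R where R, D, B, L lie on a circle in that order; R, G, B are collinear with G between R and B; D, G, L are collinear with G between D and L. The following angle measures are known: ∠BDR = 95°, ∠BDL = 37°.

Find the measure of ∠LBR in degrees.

∠LBR = 58°

1. ∠BLR = 85°  [cyclic RDBL, opposite ∠D+∠L]
2. ∠BRL = 37°  [same arc BL]
3. ∠LBR = 58°  [△RBL]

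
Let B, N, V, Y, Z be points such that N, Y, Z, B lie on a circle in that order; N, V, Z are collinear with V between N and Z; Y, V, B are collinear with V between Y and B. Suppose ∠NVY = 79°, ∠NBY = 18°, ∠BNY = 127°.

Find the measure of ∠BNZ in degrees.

1. ∠BVZ = 79°  [vertical angles at V]
2. ∠BVN = 101°  [linear pair at V on NZ]
3. ∠BNZ = 61°  [△NVB]

∠BNZ = 61°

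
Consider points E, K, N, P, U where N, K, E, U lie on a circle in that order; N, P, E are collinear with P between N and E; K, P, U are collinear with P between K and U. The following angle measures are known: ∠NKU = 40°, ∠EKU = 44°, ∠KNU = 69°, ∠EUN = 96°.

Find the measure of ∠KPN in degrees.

∠KPN = 115°

1. ∠KUN = 71°  [△NKU]
2. ∠EKN = 84°  [cyclic NKEU, opposite ∠K+∠U]
3. ∠KEN = 71°  [same arc NK]
4. ∠ENK = 25°  [△NKE]
5. ∠KPN = 115°  [△NPK]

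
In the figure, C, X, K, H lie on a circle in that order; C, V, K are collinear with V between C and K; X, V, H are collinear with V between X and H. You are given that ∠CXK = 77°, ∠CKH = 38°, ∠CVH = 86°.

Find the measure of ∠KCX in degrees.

1. ∠CXH = 38°  [same arc CH]
2. ∠KVX = 86°  [vertical angles at V]
3. ∠CVX = 94°  [linear pair at V on CK]
4. ∠KCX = 48°  [△CVX]

∠KCX = 48°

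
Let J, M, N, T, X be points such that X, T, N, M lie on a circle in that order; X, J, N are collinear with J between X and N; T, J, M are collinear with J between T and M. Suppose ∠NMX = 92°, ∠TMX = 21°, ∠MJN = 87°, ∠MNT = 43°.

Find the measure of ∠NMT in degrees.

1. ∠NTX = 88°  [cyclic XTNM, opposite ∠T+∠M]
2. ∠TNX = 21°  [same arc XT]
3. ∠NXT = 71°  [△XTN]
4. ∠NMT = 71°  [same arc TN]

∠NMT = 71°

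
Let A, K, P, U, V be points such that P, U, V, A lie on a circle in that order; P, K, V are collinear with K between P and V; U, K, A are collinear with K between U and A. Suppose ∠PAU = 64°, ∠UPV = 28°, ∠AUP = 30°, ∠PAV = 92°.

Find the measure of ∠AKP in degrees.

1. ∠AVP = 30°  [same arc PA]
2. ∠APV = 58°  [△PVA]
3. ∠AKP = 58°  [△PKA]

∠AKP = 58°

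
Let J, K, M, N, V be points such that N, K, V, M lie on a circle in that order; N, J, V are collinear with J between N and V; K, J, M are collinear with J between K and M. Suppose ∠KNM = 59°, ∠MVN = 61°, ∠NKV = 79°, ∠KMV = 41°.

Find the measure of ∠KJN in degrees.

1. ∠MKN = 61°  [same arc NM]
2. ∠KNV = 41°  [same arc KV]
3. ∠KJN = 78°  [△NJK]

∠KJN = 78°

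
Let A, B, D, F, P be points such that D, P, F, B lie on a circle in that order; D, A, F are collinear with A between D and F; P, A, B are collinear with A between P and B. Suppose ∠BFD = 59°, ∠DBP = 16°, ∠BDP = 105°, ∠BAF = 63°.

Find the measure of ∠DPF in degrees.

∠DPF = 106°

1. ∠BPD = 59°  [same arc DB]
2. ∠DFP = 16°  [same arc DP]
3. ∠DAP = 63°  [vertical angles at A]
4. ∠FDP = 58°  [△DAP]
5. ∠DPF = 106°  [△DPF]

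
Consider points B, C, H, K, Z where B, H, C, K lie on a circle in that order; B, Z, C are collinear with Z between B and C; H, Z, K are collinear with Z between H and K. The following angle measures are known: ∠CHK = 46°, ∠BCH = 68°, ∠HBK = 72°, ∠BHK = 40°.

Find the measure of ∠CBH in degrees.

1. ∠CZH = 66°  [△HZC]
2. ∠BZH = 114°  [linear pair at Z on BC]
3. ∠CBH = 26°  [△BZH]

∠CBH = 26°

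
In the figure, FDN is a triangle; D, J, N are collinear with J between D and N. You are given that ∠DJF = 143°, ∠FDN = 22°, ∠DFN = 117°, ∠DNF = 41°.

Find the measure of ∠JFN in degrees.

∠JFN = 102°

1. ∠FJN = 37°  [linear pair at J on DN]
2. ∠FNJ = 41°  [J on ray ND]
3. ∠JFN = 102°  [△FJN]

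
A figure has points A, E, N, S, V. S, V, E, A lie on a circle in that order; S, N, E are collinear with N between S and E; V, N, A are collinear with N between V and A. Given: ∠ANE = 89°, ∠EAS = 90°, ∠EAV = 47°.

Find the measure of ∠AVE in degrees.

1. ∠AES = 44°  [△ENA]
2. ∠ASE = 46°  [△SEA]
3. ∠AVE = 46°  [same arc EA]

∠AVE = 46°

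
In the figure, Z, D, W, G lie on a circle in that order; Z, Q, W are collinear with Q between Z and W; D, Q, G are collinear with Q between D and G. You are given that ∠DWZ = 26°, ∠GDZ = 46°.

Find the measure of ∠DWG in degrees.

1. ∠DGZ = 26°  [same arc ZD]
2. ∠DZG = 108°  [△ZDG]
3. ∠DWG = 72°  [cyclic ZDWG, opposite ∠Z+∠W]

∠DWG = 72°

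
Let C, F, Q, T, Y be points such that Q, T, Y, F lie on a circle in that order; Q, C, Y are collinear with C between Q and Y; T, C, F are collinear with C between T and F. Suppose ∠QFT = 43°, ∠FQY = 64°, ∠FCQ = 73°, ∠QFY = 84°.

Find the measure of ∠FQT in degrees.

1. ∠FYQ = 32°  [△QYF]
2. ∠FTQ = 32°  [same arc QF]
3. ∠FQT = 105°  [△QTF]

∠FQT = 105°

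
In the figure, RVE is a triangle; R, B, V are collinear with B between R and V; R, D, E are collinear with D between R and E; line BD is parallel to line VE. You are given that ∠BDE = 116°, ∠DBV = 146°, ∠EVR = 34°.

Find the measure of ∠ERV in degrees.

1. ∠BDR = 64°  [linear pair at D on RE]
2. ∠DBR = 34°  [linear pair at B on RV]
3. ∠BRD = 82°  [△RBD]
4. ∠ERV = 82°  [B on RV, D on RE]

∠ERV = 82°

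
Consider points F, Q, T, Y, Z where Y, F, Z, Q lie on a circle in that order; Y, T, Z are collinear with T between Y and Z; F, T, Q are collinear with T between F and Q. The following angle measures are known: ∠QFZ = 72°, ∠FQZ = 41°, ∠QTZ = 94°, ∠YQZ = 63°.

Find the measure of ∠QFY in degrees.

∠QFY = 45°

1. ∠FYZ = 41°  [same arc FZ]
2. ∠FTY = 94°  [vertical angles at T]
3. ∠QFY = 45°  [△YTF]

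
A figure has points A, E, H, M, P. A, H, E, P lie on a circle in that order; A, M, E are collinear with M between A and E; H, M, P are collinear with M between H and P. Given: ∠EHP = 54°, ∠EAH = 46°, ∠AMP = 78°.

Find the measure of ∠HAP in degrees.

1. ∠EPH = 46°  [same arc HE]
2. ∠HEP = 80°  [△HEP]
3. ∠HAP = 100°  [cyclic AHEP, opposite ∠A+∠E]

∠HAP = 100°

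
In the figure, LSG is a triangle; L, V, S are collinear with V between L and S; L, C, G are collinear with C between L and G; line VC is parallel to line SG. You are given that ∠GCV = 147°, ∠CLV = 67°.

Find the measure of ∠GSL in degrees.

∠GSL = 80°

1. ∠LCV = 33°  [linear pair at C on LG]
2. ∠CVL = 80°  [△LVC]
3. ∠GSL = 80°  [VC∥SG, corresponding at V]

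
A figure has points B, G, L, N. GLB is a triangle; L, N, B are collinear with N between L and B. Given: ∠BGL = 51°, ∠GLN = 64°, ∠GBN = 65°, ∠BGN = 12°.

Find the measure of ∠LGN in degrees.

1. ∠BNG = 103°  [△GNB]
2. ∠GNL = 77°  [linear pair at N on LB]
3. ∠LGN = 39°  [△GLN]

∠LGN = 39°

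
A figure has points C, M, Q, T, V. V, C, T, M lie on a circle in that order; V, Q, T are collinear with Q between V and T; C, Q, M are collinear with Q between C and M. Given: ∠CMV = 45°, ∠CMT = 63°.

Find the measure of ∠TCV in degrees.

1. ∠CTV = 45°  [same arc VC]
2. ∠CVT = 63°  [same arc CT]
3. ∠TCV = 72°  [△VCT]

∠TCV = 72°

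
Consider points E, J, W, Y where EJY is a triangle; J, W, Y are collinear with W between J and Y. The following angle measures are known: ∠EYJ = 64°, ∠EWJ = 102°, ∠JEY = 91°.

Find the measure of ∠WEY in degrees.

1. ∠EYW = 64°  [W on ray YJ]
2. ∠EWY = 78°  [linear pair at W on JY]
3. ∠WEY = 38°  [△EWY]

∠WEY = 38°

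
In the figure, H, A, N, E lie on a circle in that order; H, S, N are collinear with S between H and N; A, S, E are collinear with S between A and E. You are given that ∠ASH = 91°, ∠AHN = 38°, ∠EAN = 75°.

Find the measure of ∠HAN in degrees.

1. ∠ASN = 89°  [linear pair at S on HN]
2. ∠ANH = 16°  [△ASN]
3. ∠HAN = 126°  [△HAN]

∠HAN = 126°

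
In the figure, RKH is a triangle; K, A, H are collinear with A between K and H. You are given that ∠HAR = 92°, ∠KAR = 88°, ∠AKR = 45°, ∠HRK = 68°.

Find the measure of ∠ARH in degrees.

∠ARH = 21°

1. ∠HKR = 45°  [A on ray KH]
2. ∠KHR = 67°  [△RKH]
3. ∠AHR = 67°  [A on ray HK]
4. ∠ARH = 21°  [△RAH]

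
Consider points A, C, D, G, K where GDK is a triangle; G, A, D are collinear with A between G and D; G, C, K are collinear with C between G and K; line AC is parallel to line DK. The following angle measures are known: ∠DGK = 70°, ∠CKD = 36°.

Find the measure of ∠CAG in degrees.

1. ∠DKG = 36°  [C on ray KG]
2. ∠GDK = 74°  [△GDK]
3. ∠CAG = 74°  [AC∥DK, corresponding at A]

∠CAG = 74°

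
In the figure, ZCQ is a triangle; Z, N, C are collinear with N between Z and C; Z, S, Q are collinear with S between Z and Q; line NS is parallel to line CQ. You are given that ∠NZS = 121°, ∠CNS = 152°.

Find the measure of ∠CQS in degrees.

∠CQS = 31°

1. ∠SNZ = 28°  [linear pair at N on ZC]
2. ∠NSZ = 31°  [△ZNS]
3. ∠NSQ = 149°  [linear pair at S on ZQ]
4. ∠CQS = 31°  [NS∥CQ, co-interior at Q–S]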